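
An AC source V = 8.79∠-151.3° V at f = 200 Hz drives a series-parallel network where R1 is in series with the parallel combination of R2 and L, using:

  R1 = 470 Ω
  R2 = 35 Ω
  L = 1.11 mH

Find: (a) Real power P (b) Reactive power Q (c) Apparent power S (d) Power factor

Step 1 — Angular frequency: ω = 2π·f = 2π·200 = 1257 rad/s.
Step 2 — Component impedances:
  R1: Z = R = 470 Ω
  R2: Z = R = 35 Ω
  L: Z = jωL = j·1257·0.00111 = 0 + j1.395 Ω
Step 3 — Parallel branch: R2 || L = 1/(1/R2 + 1/L) = 0.0555 + j1.393 Ω.
Step 4 — Series with R1: Z_total = R1 + (R2 || L) = 470.1 + j1.393 Ω = 470.1∠0.2° Ω.
Step 5 — Source phasor: V = 8.79∠-151.3° V = -7.71 - j4.221 V.
Step 6 — Current: I = V / Z = -0.01643 - j0.008931 A = 0.0187∠-151.5° A.
Step 7 — Complex power: S = V·I* = 0.1644 + j0.000487 VA.
Step 8 — Real power: P = Re(S) = 0.1644 W.
Step 9 — Reactive power: Q = Im(S) = 0.000487 VAR.
Step 10 — Apparent power: |S| = 0.1644 VA.
Step 11 — Power factor: PF = P/|S| = 1 (lagging).

(a) P = 0.1644 W  (b) Q = 0.000487 VAR  (c) S = 0.1644 VA  (d) PF = 1 (lagging)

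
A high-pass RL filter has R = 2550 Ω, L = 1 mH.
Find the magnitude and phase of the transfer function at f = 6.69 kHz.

Step 1 — Angular frequency: ω = 2π·6690 = 4.203e+04 rad/s.
Step 2 — Transfer function: H(jω) = jωL/(R + jωL).
Step 3 — Numerator jωL = j·42.03; denominator R + jωL = 2550 + j42.03.
Step 4 — H = 0.0002717 + j0.01648.
Step 5 — Magnitude: |H| = 0.01648 (-35.7 dB); phase: φ = 89.1°.

|H| = 0.01648 (-35.7 dB), φ = 89.1°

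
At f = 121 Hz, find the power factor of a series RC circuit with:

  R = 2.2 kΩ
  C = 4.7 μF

Step 1 — Angular frequency: ω = 2π·f = 2π·121 = 760.3 rad/s.
Step 2 — Component impedances:
  R: Z = R = 2200 Ω
  C: Z = 1/(jωC) = -j/(ω·C) = 0 - j279.9 Ω
Step 3 — Series combination: Z_total = R + C = 2200 - j279.9 Ω = 2218∠-7.2° Ω.
Step 4 — Power factor: PF = cos(φ) = Re(Z)/|Z| = 2200/2217.7 = 0.992.
Step 5 — Type: Im(Z) = -279.9 ⇒ leading (phase φ = -7.2°).

PF = 0.992 (leading, φ = -7.2°)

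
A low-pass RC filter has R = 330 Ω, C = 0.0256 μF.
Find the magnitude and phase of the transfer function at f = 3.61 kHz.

Step 1 — Angular frequency: ω = 2π·3610 = 2.268e+04 rad/s.
Step 2 — Transfer function: H(jω) = 1/(1 + jωRC).
Step 3 — Denominator: 1 + jωRC = 1 + j·2.268e+04·330·2.56e-08 = 1 + j0.1916.
Step 4 — H = 0.9646 - j0.1848.
Step 5 — Magnitude: |H| = 0.9821 (-0.2 dB); phase: φ = -10.8°.

|H| = 0.9821 (-0.2 dB), φ = -10.8°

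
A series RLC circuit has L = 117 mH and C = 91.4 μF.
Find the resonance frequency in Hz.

Step 1 — Resonance condition Im(Z)=0 gives ω₀ = 1/√(LC).
Step 2 — ω₀ = 1/√(0.117·9.14e-05) = 305.8 rad/s.
Step 3 — f₀ = ω₀/(2π) = 48.67 Hz.

f₀ = 48.67 Hz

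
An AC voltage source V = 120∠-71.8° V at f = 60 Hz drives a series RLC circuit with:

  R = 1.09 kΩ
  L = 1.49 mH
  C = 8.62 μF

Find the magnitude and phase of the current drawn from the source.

Step 1 — Angular frequency: ω = 2π·f = 2π·60 = 377 rad/s.
Step 2 — Component impedances:
  R: Z = R = 1090 Ω
  L: Z = jωL = j·377·0.00149 = 0 + j0.5617 Ω
  C: Z = 1/(jωC) = -j/(ω·C) = 0 - j307.7 Ω
Step 3 — Series combination: Z_total = R + L + C = 1090 - j307.2 Ω = 1132∠-15.7° Ω.
Step 4 — Source phasor: V = 120∠-71.8° V = 37.48 - j114 V.
Step 5 — Ohm's law: I = V / Z_total = (37.48 - j114) / (1090 - j307.2) = 0.05916 - j0.08791 A.
Step 6 — Convert to polar: |I| = 0.106 A, ∠I = -56.1°.

I = 0.106∠-56.1° A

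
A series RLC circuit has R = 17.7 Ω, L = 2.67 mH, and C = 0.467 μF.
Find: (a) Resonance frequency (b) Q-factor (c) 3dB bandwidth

Step 1 — Resonance: ω₀ = 1/√(LC) = 1/√(0.00267·4.67e-07) = 2.832e+04 rad/s.
Step 2 — f₀ = ω₀/(2π) = 4507 Hz.
Step 3 — Series Q: Q = ω₀L/R = 2.832e+04·0.00267/17.7 = 4.272.
Step 4 — Bandwidth: Δω = ω₀/Q = 6629 rad/s; BW = Δω/(2π) = 1055 Hz.

(a) f₀ = 4507 Hz  (b) Q = 4.272  (c) BW = 1055 Hz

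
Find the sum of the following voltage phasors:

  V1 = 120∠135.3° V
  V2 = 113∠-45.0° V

Step 1 — Convert each phasor to rectangular form:
  V1 = 120·(cos(135.3°) + j·sin(135.3°)) = -85.3 + j84.41 V
  V2 = 113·(cos(-45.0°) + j·sin(-45.0°)) = 79.9 - j79.9 V
Step 2 — Sum components: V_total = -5.393 + j4.504 V.
Step 3 — Convert to polar: |V_total| = 7.027 V, ∠V_total = 140.1°.

V_total = 7.027∠140.1° V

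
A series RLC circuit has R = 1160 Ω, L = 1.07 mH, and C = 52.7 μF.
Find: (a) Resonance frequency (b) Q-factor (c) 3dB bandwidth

Step 1 — Resonance: ω₀ = 1/√(LC) = 1/√(0.00107·5.27e-05) = 4211 rad/s.
Step 2 — f₀ = ω₀/(2π) = 670.2 Hz.
Step 3 — Series Q: Q = ω₀L/R = 4211·0.00107/1160 = 0.003884.
Step 4 — Bandwidth: Δω = ω₀/Q = 1.084e+06 rad/s; BW = Δω/(2π) = 1.725e+05 Hz.

(a) f₀ = 670.2 Hz  (b) Q = 0.003884  (c) BW = 1.725e+05 Hz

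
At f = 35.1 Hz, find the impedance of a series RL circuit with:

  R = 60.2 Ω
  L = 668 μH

Step 1 — Angular frequency: ω = 2π·f = 2π·35.1 = 220.5 rad/s.
Step 2 — Component impedances:
  R: Z = R = 60.2 Ω
  L: Z = jωL = j·220.5·0.000668 = 0 + j0.1473 Ω
Step 3 — Series combination: Z_total = R + L = 60.2 + j0.1473 Ω = 60.2∠0.1° Ω.

Z = 60.2 + j0.1473 Ω = 60.2∠0.1° Ω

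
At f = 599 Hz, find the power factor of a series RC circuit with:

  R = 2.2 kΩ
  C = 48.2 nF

Step 1 — Angular frequency: ω = 2π·f = 2π·599 = 3764 rad/s.
Step 2 — Component impedances:
  R: Z = R = 2200 Ω
  C: Z = 1/(jωC) = -j/(ω·C) = 0 - j5512 Ω
Step 3 — Series combination: Z_total = R + C = 2200 - j5512 Ω = 5935∠-68.2° Ω.
Step 4 — Power factor: PF = cos(φ) = Re(Z)/|Z| = 2200/5935 = 0.3707.
Step 5 — Type: Im(Z) = -5512 ⇒ leading (phase φ = -68.2°).

PF = 0.3707 (leading, φ = -68.2°)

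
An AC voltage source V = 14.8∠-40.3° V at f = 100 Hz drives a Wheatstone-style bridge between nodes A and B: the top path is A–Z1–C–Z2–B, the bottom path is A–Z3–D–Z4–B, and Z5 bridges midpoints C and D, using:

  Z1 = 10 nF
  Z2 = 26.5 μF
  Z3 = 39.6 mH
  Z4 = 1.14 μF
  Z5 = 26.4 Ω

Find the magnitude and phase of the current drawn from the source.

Step 1 — Angular frequency: ω = 2π·f = 2π·100 = 628.3 rad/s.
Step 2 — Component impedances:
  Z1: Z = 1/(jωC) = -j/(ω·C) = 0 - j1.592e+05 Ω
  Z2: Z = 1/(jωC) = -j/(ω·C) = 0 - j60.06 Ω
  Z3: Z = jωL = j·628.3·0.0396 = 0 + j24.88 Ω
  Z4: Z = 1/(jωC) = -j/(ω·C) = 0 - j1396 Ω
  Z5: Z = R = 26.4 Ω
Step 3 — Bridge requires nodal analysis (the Z5 bridge couples midpoints C and D, so the two paths cannot be reduced to a simple series/parallel combination). Setting node B to ground and injecting 1 A at node A, the 3-node admittance system at A, C, D solves to V_A = Z_AB = 24.27 - j33.14 Ω = 41.07∠-53.8° Ω.
Step 4 — Source phasor: V = 14.8∠-40.3° V = 11.29 - j9.572 V.
Step 5 — Ohm's law: I = V / Z_total = (11.29 - j9.572) / (24.27 - j33.14) = 0.3504 + j0.08403 A.
Step 6 — Convert to polar: |I| = 0.3603 A, ∠I = 13.5°.

I = 0.3603∠13.5° A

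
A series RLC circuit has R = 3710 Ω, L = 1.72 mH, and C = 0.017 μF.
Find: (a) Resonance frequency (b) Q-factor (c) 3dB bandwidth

Step 1 — Resonance condition Im(Z)=0 gives ω₀ = 1/√(LC).
Step 2 — ω₀ = 1/√(0.00172·1.7e-08) = 1.849e+05 rad/s.
Step 3 — f₀ = ω₀/(2π) = 2.943e+04 Hz.
Step 4 — Series Q: Q = ω₀L/R = 1.849e+05·0.00172/3710 = 0.08574.
Step 5 — 3dB bandwidth: Δω = ω₀/Q = 2.157e+06 rad/s; BW = Δω/(2π) = 3.433e+05 Hz.

(a) f₀ = 2.943e+04 Hz  (b) Q = 0.08574  (c) BW = 3.433e+05 Hz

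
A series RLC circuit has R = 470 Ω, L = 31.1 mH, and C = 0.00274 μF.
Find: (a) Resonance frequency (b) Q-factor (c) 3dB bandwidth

Step 1 — Resonance: ω₀ = 1/√(LC) = 1/√(0.0311·2.74e-09) = 1.083e+05 rad/s.
Step 2 — f₀ = ω₀/(2π) = 1.724e+04 Hz.
Step 3 — Series Q: Q = ω₀L/R = 1.083e+05·0.0311/470 = 7.168.
Step 4 — Bandwidth: Δω = ω₀/Q = 1.511e+04 rad/s; BW = Δω/(2π) = 2405 Hz.

(a) f₀ = 1.724e+04 Hz  (b) Q = 7.168  (c) BW = 2405 Hz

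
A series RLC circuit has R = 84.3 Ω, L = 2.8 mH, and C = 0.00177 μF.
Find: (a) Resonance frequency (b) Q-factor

Step 1 — Resonance condition Im(Z)=0 gives ω₀ = 1/√(LC).
Step 2 — ω₀ = 1/√(0.0028·1.77e-09) = 4.492e+05 rad/s.
Step 3 — f₀ = ω₀/(2π) = 7.149e+04 Hz.
Step 4 — Series Q: Q = ω₀L/R = 4.492e+05·0.0028/84.3 = 14.92.

(a) f₀ = 7.149e+04 Hz  (b) Q = 14.92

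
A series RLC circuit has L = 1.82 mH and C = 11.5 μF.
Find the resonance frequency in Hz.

Step 1 — Resonance condition Im(Z)=0 gives ω₀ = 1/√(LC).
Step 2 — ω₀ = 1/√(0.00182·1.15e-05) = 6912 rad/s.
Step 3 — f₀ = ω₀/(2π) = 1100 Hz.

f₀ = 1100 Hz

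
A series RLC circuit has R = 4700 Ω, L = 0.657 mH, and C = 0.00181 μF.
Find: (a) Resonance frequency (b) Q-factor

Step 1 — Resonance condition Im(Z)=0 gives ω₀ = 1/√(LC).
Step 2 — ω₀ = 1/√(0.000657·1.81e-09) = 9.17e+05 rad/s.
Step 3 — f₀ = ω₀/(2π) = 1.459e+05 Hz.
Step 4 — Series Q: Q = ω₀L/R = 9.17e+05·0.000657/4700 = 0.1282.

(a) f₀ = 1.459e+05 Hz  (b) Q = 0.1282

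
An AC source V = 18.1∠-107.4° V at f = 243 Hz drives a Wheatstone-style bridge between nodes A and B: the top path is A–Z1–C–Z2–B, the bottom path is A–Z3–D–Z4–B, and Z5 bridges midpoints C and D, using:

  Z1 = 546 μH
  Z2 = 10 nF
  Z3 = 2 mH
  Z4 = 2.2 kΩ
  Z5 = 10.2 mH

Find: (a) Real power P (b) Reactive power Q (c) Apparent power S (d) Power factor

Step 1 — Angular frequency: ω = 2π·f = 2π·243 = 1527 rad/s.
Step 2 — Component impedances:
  Z1: Z = jωL = j·1527·0.000546 = 0 + j0.8336 Ω
  Z2: Z = 1/(jωC) = -j/(ω·C) = 0 - j6.55e+04 Ω
  Z3: Z = jωL = j·1527·0.002 = 0 + j3.054 Ω
  Z4: Z = R = 2200 Ω
  Z5: Z = jωL = j·1527·0.0102 = 0 + j15.57 Ω
Step 3 — Bridge requires nodal analysis (the Z5 bridge couples midpoints C and D, so the two paths cannot be reduced to a simple series/parallel combination). Setting node B to ground and injecting 1 A at node A, the 3-node admittance system at A, C, D solves to V_A = Z_AB = 2198 - j71.25 Ω = 2199∠-1.9° Ω.
Step 4 — Source phasor: V = 18.1∠-107.4° V = -5.413 - j17.27 V.
Step 5 — Current: I = V / Z = -0.002206 - j0.007931 A = 0.008232∠-105.5° A.
Step 6 — Complex power: S = V·I* = 0.1489 - j0.004828 VA.
Step 7 — Real power: P = Re(S) = 0.1489 W.
Step 8 — Reactive power: Q = Im(S) = -0.004828 VAR.
Step 9 — Apparent power: |S| = 0.149 VA.
Step 10 — Power factor: PF = P/|S| = 0.9995 (leading).

(a) P = 0.1489 W  (b) Q = -0.004828 VAR  (c) S = 0.149 VA  (d) PF = 0.9995 (leading)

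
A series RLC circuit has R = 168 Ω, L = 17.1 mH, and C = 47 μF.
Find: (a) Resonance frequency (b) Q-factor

Step 1 — Resonance condition Im(Z)=0 gives ω₀ = 1/√(LC).
Step 2 — ω₀ = 1/√(0.0171·4.7e-05) = 1115 rad/s.
Step 3 — f₀ = ω₀/(2π) = 177.5 Hz.
Step 4 — Series Q: Q = ω₀L/R = 1115·0.0171/168 = 0.1135.

(a) f₀ = 177.5 Hz  (b) Q = 0.1135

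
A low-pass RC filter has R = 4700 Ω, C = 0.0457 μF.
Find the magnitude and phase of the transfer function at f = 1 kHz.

Step 1 — Angular frequency: ω = 2π·1000 = 6283 rad/s.
Step 2 — Transfer function: H(jω) = 1/(1 + jωRC).
Step 3 — Denominator: 1 + jωRC = 1 + j·6283·4700·4.57e-08 = 1 + j1.35.
Step 4 — H = 0.3544 - j0.4783.
Step 5 — Magnitude: |H| = 0.5954 (-4.5 dB); phase: φ = -53.5°.

|H| = 0.5954 (-4.5 dB), φ = -53.5°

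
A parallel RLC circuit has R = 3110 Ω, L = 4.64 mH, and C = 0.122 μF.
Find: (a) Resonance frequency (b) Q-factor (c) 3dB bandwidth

Step 1 — Resonance: ω₀ = 1/√(LC) = 1/√(0.00464·1.22e-07) = 4.203e+04 rad/s.
Step 2 — f₀ = ω₀/(2π) = 6689 Hz.
Step 3 — Parallel Q: Q = R/(ω₀L) = 3110/(4.203e+04·0.00464) = 15.95.
Step 4 — Bandwidth: Δω = ω₀/Q = 2636 rad/s; BW = Δω/(2π) = 419.5 Hz.

(a) f₀ = 6689 Hz  (b) Q = 15.95  (c) BW = 419.5 Hz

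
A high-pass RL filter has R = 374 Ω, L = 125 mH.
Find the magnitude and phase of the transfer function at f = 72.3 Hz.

Step 1 — Angular frequency: ω = 2π·72.3 = 454.3 rad/s.
Step 2 — Transfer function: H(jω) = jωL/(R + jωL).
Step 3 — Numerator jωL = j·56.78; denominator R + jωL = 374 + j56.78.
Step 4 — H = 0.02253 + j0.1484.
Step 5 — Magnitude: |H| = 0.1501 (-16.5 dB); phase: φ = 81.4°.

|H| = 0.1501 (-16.5 dB), φ = 81.4°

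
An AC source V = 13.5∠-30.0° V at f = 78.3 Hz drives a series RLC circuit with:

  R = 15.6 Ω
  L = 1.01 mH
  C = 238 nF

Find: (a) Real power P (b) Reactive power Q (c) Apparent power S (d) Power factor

Step 1 — Angular frequency: ω = 2π·f = 2π·78.3 = 492 rad/s.
Step 2 — Component impedances:
  R: Z = R = 15.6 Ω
  L: Z = jωL = j·492·0.00101 = 0 + j0.4969 Ω
  C: Z = 1/(jωC) = -j/(ω·C) = 0 - j8540 Ω
Step 3 — Series combination: Z_total = R + L + C = 15.6 - j8540 Ω = 8540∠-89.9° Ω.
Step 4 — Source phasor: V = 13.5∠-30.0° V = 11.69 - j6.75 V.
Step 5 — Current: I = V / Z = 0.0007929 + j0.001368 A = 0.001581∠59.9° A.
Step 6 — Complex power: S = V·I* = 3.898e-05 - j0.02134 VA.
Step 7 — Real power: P = Re(S) = 3.898e-05 W.
Step 8 — Reactive power: Q = Im(S) = -0.02134 VAR.
Step 9 — Apparent power: |S| = 0.02134 VA.
Step 10 — Power factor: PF = P/|S| = 0.001827 (leading).

(a) P = 3.898e-05 W  (b) Q = -0.02134 VAR  (c) S = 0.02134 VA  (d) PF = 0.001827 (leading)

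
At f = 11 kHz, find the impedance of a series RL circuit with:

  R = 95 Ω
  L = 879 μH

Step 1 — Angular frequency: ω = 2π·f = 2π·1.1e+04 = 6.912e+04 rad/s.
Step 2 — Component impedances:
  R: Z = R = 95 Ω
  L: Z = jωL = j·6.912e+04·0.000879 = 0 + j60.75 Ω
Step 3 — Series combination: Z_total = R + L = 95 + j60.75 Ω = 112.8∠32.6° Ω.

Z = 95 + j60.75 Ω = 112.8∠32.6° Ω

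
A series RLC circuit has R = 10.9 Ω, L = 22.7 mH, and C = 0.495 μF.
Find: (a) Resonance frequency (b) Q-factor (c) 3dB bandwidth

Step 1 — Resonance condition Im(Z)=0 gives ω₀ = 1/√(LC).
Step 2 — ω₀ = 1/√(0.0227·4.95e-07) = 9434 rad/s.
Step 3 — f₀ = ω₀/(2π) = 1501 Hz.
Step 4 — Series Q: Q = ω₀L/R = 9434·0.0227/10.9 = 19.65.
Step 5 — 3dB bandwidth: Δω = ω₀/Q = 480.2 rad/s; BW = Δω/(2π) = 76.42 Hz.

(a) f₀ = 1501 Hz  (b) Q = 19.65  (c) BW = 76.42 Hz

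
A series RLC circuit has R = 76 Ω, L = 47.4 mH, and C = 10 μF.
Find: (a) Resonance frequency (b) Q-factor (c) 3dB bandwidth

Step 1 — Resonance: ω₀ = 1/√(LC) = 1/√(0.0474·1e-05) = 1452 rad/s.
Step 2 — f₀ = ω₀/(2π) = 231.2 Hz.
Step 3 — Series Q: Q = ω₀L/R = 1452·0.0474/76 = 0.9059.
Step 4 — Bandwidth: Δω = ω₀/Q = 1603 rad/s; BW = Δω/(2π) = 255.2 Hz.

(a) f₀ = 231.2 Hz  (b) Q = 0.9059  (c) BW = 255.2 Hz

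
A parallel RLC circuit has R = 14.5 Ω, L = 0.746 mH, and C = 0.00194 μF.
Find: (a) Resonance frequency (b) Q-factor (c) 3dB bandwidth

Step 1 — Resonance: ω₀ = 1/√(LC) = 1/√(0.000746·1.94e-09) = 8.312e+05 rad/s.
Step 2 — f₀ = ω₀/(2π) = 1.323e+05 Hz.
Step 3 — Parallel Q: Q = R/(ω₀L) = 14.5/(8.312e+05·0.000746) = 0.02338.
Step 4 — Bandwidth: Δω = ω₀/Q = 3.555e+07 rad/s; BW = Δω/(2π) = 5.658e+06 Hz.

(a) f₀ = 1.323e+05 Hz  (b) Q = 0.02338  (c) BW = 5.658e+06 Hz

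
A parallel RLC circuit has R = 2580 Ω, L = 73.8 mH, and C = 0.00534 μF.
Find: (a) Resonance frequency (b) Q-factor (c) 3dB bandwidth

Step 1 — Resonance: ω₀ = 1/√(LC) = 1/√(0.0738·5.34e-09) = 5.037e+04 rad/s.
Step 2 — f₀ = ω₀/(2π) = 8017 Hz.
Step 3 — Parallel Q: Q = R/(ω₀L) = 2580/(5.037e+04·0.0738) = 0.694.
Step 4 — Bandwidth: Δω = ω₀/Q = 7.258e+04 rad/s; BW = Δω/(2π) = 1.155e+04 Hz.

(a) f₀ = 8017 Hz  (b) Q = 0.694  (c) BW = 1.155e+04 Hz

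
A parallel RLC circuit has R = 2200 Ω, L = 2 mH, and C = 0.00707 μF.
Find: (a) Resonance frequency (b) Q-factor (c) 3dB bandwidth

Step 1 — Resonance: ω₀ = 1/√(LC) = 1/√(0.002·7.07e-09) = 2.659e+05 rad/s.
Step 2 — f₀ = ω₀/(2π) = 4.232e+04 Hz.
Step 3 — Parallel Q: Q = R/(ω₀L) = 2200/(2.659e+05·0.002) = 4.136.
Step 4 — Bandwidth: Δω = ω₀/Q = 6.429e+04 rad/s; BW = Δω/(2π) = 1.023e+04 Hz.

(a) f₀ = 4.232e+04 Hz  (b) Q = 4.136  (c) BW = 1.023e+04 Hz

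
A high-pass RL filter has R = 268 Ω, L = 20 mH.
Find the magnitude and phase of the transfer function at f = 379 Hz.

Step 1 — Angular frequency: ω = 2π·379 = 2381 rad/s.
Step 2 — Transfer function: H(jω) = jωL/(R + jωL).
Step 3 — Numerator jωL = j·47.63; denominator R + jωL = 268 + j47.63.
Step 4 — H = 0.03061 + j0.1723.
Step 5 — Magnitude: |H| = 0.175 (-15.1 dB); phase: φ = 79.9°.

|H| = 0.175 (-15.1 dB), φ = 79.9°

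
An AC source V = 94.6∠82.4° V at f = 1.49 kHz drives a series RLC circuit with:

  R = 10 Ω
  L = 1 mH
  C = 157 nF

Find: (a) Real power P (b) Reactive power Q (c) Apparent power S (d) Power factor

Step 1 — Angular frequency: ω = 2π·f = 2π·1490 = 9362 rad/s.
Step 2 — Component impedances:
  R: Z = R = 10 Ω
  L: Z = jωL = j·9362·0.001 = 0 + j9.362 Ω
  C: Z = 1/(jωC) = -j/(ω·C) = 0 - j680.4 Ω
Step 3 — Series combination: Z_total = R + L + C = 10 - j671 Ω = 671.1∠-89.1° Ω.
Step 4 — Source phasor: V = 94.6∠82.4° V = 12.51 + j93.77 V.
Step 5 — Current: I = V / Z = -0.1394 + j0.02072 A = 0.141∠171.5° A.
Step 6 — Complex power: S = V·I* = 0.1987 - j13.33 VA.
Step 7 — Real power: P = Re(S) = 0.1987 W.
Step 8 — Reactive power: Q = Im(S) = -13.33 VAR.
Step 9 — Apparent power: |S| = 13.34 VA.
Step 10 — Power factor: PF = P/|S| = 0.0149 (leading).

(a) P = 0.1987 W  (b) Q = -13.33 VAR  (c) S = 13.34 VA  (d) PF = 0.0149 (leading)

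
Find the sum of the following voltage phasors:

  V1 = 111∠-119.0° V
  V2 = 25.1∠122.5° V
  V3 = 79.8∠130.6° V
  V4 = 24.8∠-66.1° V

Step 1 — Convert each phasor to rectangular form:
  V1 = 111·(cos(-119.0°) + j·sin(-119.0°)) = -53.81 - j97.08 V
  V2 = 25.1·(cos(122.5°) + j·sin(122.5°)) = -13.49 + j21.17 V
  V3 = 79.8·(cos(130.6°) + j·sin(130.6°)) = -51.93 + j60.59 V
  V4 = 24.8·(cos(-66.1°) + j·sin(-66.1°)) = 10.05 - j22.67 V
Step 2 — Sum components: V_total = -109.2 - j38 V.
Step 3 — Convert to polar: |V_total| = 115.6 V, ∠V_total = -160.8°.

V_total = 115.6∠-160.8° V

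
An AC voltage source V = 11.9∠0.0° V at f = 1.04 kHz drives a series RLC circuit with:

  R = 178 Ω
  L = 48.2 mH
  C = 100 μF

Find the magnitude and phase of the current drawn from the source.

Step 1 — Angular frequency: ω = 2π·f = 2π·1040 = 6535 rad/s.
Step 2 — Component impedances:
  R: Z = R = 178 Ω
  L: Z = jωL = j·6535·0.0482 = 0 + j315 Ω
  C: Z = 1/(jωC) = -j/(ω·C) = 0 - j1.53 Ω
Step 3 — Series combination: Z_total = R + L + C = 178 + j313.4 Ω = 360.5∠60.4° Ω.
Step 4 — Source phasor: V = 11.9∠0.0° V = 11.9 V.
Step 5 — Ohm's law: I = V / Z_total = (11.9) / (178 + j313.4) = 0.0163 - j0.02871 A.
Step 6 — Convert to polar: |I| = 0.03301 A, ∠I = -60.4°.

I = 0.03301∠-60.4° A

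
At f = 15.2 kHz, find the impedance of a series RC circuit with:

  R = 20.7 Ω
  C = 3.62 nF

Step 1 — Angular frequency: ω = 2π·f = 2π·1.52e+04 = 9.55e+04 rad/s.
Step 2 — Component impedances:
  R: Z = R = 20.7 Ω
  C: Z = 1/(jωC) = -j/(ω·C) = 0 - j2892 Ω
Step 3 — Series combination: Z_total = R + C = 20.7 - j2892 Ω = 2893∠-89.6° Ω.

Z = 20.7 - j2892 Ω = 2893∠-89.6° Ω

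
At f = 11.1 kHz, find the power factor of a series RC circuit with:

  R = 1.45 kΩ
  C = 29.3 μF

Step 1 — Angular frequency: ω = 2π·f = 2π·1.11e+04 = 6.974e+04 rad/s.
Step 2 — Component impedances:
  R: Z = R = 1450 Ω
  C: Z = 1/(jωC) = -j/(ω·C) = 0 - j0.4894 Ω
Step 3 — Series combination: Z_total = R + C = 1450 - j0.4894 Ω = 1450∠-0.0° Ω.
Step 4 — Power factor: PF = cos(φ) = Re(Z)/|Z| = 1450/1450 = 1.
Step 5 — Type: Im(Z) = -0.4894 ⇒ leading (phase φ = -0.0°).

PF = 1 (leading, φ = -0.0°)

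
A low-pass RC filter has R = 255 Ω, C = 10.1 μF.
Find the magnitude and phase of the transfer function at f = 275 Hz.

Step 1 — Angular frequency: ω = 2π·275 = 1728 rad/s.
Step 2 — Transfer function: H(jω) = 1/(1 + jωRC).
Step 3 — Denominator: 1 + jωRC = 1 + j·1728·255·1.01e-05 = 1 + j4.45.
Step 4 — H = 0.04807 - j0.2139.
Step 5 — Magnitude: |H| = 0.2192 (-13.2 dB); phase: φ = -77.3°.

|H| = 0.2192 (-13.2 dB), φ = -77.3°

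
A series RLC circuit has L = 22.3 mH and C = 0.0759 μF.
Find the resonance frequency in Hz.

Step 1 — Resonance condition Im(Z)=0 gives ω₀ = 1/√(LC).
Step 2 — ω₀ = 1/√(0.0223·7.59e-08) = 2.431e+04 rad/s.
Step 3 — f₀ = ω₀/(2π) = 3869 Hz.

f₀ = 3869 Hz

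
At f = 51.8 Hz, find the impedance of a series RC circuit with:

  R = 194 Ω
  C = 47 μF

Step 1 — Angular frequency: ω = 2π·f = 2π·51.8 = 325.5 rad/s.
Step 2 — Component impedances:
  R: Z = R = 194 Ω
  C: Z = 1/(jωC) = -j/(ω·C) = 0 - j65.37 Ω
Step 3 — Series combination: Z_total = R + C = 194 - j65.37 Ω = 204.7∠-18.6° Ω.

Z = 194 - j65.37 Ω = 204.7∠-18.6° Ω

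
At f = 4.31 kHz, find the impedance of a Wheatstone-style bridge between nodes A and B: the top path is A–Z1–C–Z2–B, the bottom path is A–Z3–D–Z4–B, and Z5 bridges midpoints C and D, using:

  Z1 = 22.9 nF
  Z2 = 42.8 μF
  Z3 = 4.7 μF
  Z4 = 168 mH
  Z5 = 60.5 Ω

Step 1 — Angular frequency: ω = 2π·f = 2π·4310 = 2.708e+04 rad/s.
Step 2 — Component impedances:
  Z1: Z = 1/(jωC) = -j/(ω·C) = 0 - j1613 Ω
  Z2: Z = 1/(jωC) = -j/(ω·C) = 0 - j0.8628 Ω
  Z3: Z = 1/(jωC) = -j/(ω·C) = 0 - j7.857 Ω
  Z4: Z = jωL = j·2.708e+04·0.168 = 0 + j4550 Ω
  Z5: Z = R = 60.5 Ω
Step 3 — Bridge requires nodal analysis (the Z5 bridge couples midpoints C and D, so the two paths cannot be reduced to a simple series/parallel combination). Setting node B to ground and injecting 1 A at node A, the 3-node admittance system at A, C, D solves to V_A = Z_AB = 59.9 - j10.12 Ω = 60.75∠-9.6° Ω.

Z = 59.9 - j10.12 Ω = 60.75∠-9.6° Ω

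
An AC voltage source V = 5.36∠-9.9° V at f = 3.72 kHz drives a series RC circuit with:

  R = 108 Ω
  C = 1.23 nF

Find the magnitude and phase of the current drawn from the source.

Step 1 — Angular frequency: ω = 2π·f = 2π·3720 = 2.337e+04 rad/s.
Step 2 — Component impedances:
  R: Z = R = 108 Ω
  C: Z = 1/(jωC) = -j/(ω·C) = 0 - j3.478e+04 Ω
Step 3 — Series combination: Z_total = R + C = 108 - j3.478e+04 Ω = 3.478e+04∠-89.8° Ω.
Step 4 — Source phasor: V = 5.36∠-9.9° V = 5.28 - j0.9215 V.
Step 5 — Ohm's law: I = V / Z_total = (5.28 - j0.9215) / (108 - j3.478e+04) = 2.696e-05 + j0.0001517 A.
Step 6 — Convert to polar: |I| = 0.0001541 A, ∠I = 79.9°.

I = 0.0001541∠79.9° A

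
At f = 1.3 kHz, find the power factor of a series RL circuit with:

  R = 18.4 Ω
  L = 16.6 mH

Step 1 — Angular frequency: ω = 2π·f = 2π·1300 = 8168 rad/s.
Step 2 — Component impedances:
  R: Z = R = 18.4 Ω
  L: Z = jωL = j·8168·0.0166 = 0 + j135.6 Ω
Step 3 — Series combination: Z_total = R + L = 18.4 + j135.6 Ω = 136.8∠82.3° Ω.
Step 4 — Power factor: PF = cos(φ) = Re(Z)/|Z| = 18.4/136.8 = 0.1345.
Step 5 — Type: Im(Z) = 135.6 ⇒ lagging (phase φ = 82.3°).

PF = 0.1345 (lagging, φ = 82.3°)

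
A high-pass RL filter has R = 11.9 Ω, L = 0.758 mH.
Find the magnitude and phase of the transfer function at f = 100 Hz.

Step 1 — Angular frequency: ω = 2π·100 = 628.3 rad/s.
Step 2 — Transfer function: H(jω) = jωL/(R + jωL).
Step 3 — Numerator jωL = j·0.4763; denominator R + jωL = 11.9 + j0.4763.
Step 4 — H = 0.001599 + j0.03996.
Step 5 — Magnitude: |H| = 0.03999 (-28.0 dB); phase: φ = 87.7°.

|H| = 0.03999 (-28.0 dB), φ = 87.7°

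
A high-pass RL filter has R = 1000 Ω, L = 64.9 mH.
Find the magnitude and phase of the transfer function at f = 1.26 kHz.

Step 1 — Angular frequency: ω = 2π·1260 = 7917 rad/s.
Step 2 — Transfer function: H(jω) = jωL/(R + jωL).
Step 3 — Numerator jωL = j·513.8; denominator R + jωL = 1000 + j513.8.
Step 4 — H = 0.2089 + j0.4065.
Step 5 — Magnitude: |H| = 0.457 (-6.8 dB); phase: φ = 62.8°.

|H| = 0.457 (-6.8 dB), φ = 62.8°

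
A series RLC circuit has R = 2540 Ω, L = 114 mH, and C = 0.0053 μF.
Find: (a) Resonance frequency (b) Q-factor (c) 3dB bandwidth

Step 1 — Resonance condition Im(Z)=0 gives ω₀ = 1/√(LC).
Step 2 — ω₀ = 1/√(0.114·5.3e-09) = 4.068e+04 rad/s.
Step 3 — f₀ = ω₀/(2π) = 6475 Hz.
Step 4 — Series Q: Q = ω₀L/R = 4.068e+04·0.114/2540 = 1.826.
Step 5 — 3dB bandwidth: Δω = ω₀/Q = 2.228e+04 rad/s; BW = Δω/(2π) = 3546 Hz.

(a) f₀ = 6475 Hz  (b) Q = 1.826  (c) BW = 3546 Hz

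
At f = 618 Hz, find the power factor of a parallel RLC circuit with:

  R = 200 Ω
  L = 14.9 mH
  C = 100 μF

Step 1 — Angular frequency: ω = 2π·f = 2π·618 = 3883 rad/s.
Step 2 — Component impedances:
  R: Z = R = 200 Ω
  L: Z = jωL = j·3883·0.0149 = 0 + j57.86 Ω
  C: Z = 1/(jωC) = -j/(ω·C) = 0 - j2.575 Ω
Step 3 — Parallel combination: 1/Z_total = 1/R + 1/L + 1/C; Z_total = 0.03632 - j2.695 Ω = 2.695∠-89.2° Ω.
Step 4 — Power factor: PF = cos(φ) = Re(Z)/|Z| = 0.03632/2.695 = 0.01348.
Step 5 — Type: Im(Z) = -2.695 ⇒ leading (phase φ = -89.2°).

PF = 0.01348 (leading, φ = -89.2°)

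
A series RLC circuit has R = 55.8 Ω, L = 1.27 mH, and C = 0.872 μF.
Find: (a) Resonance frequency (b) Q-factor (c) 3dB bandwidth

Step 1 — Resonance condition Im(Z)=0 gives ω₀ = 1/√(LC).
Step 2 — ω₀ = 1/√(0.00127·8.72e-07) = 3.005e+04 rad/s.
Step 3 — f₀ = ω₀/(2π) = 4783 Hz.
Step 4 — Series Q: Q = ω₀L/R = 3.005e+04·0.00127/55.8 = 0.6839.
Step 5 — 3dB bandwidth: Δω = ω₀/Q = 4.394e+04 rad/s; BW = Δω/(2π) = 6993 Hz.

(a) f₀ = 4783 Hz  (b) Q = 0.6839  (c) BW = 6993 Hz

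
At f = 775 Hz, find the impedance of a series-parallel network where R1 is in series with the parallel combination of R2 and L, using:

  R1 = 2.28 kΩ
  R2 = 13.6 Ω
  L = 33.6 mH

Step 1 — Angular frequency: ω = 2π·f = 2π·775 = 4869 rad/s.
Step 2 — Component impedances:
  R1: Z = R = 2280 Ω
  R2: Z = R = 13.6 Ω
  L: Z = jωL = j·4869·0.0336 = 0 + j163.6 Ω
Step 3 — Parallel branch: R2 || L = 1/(1/R2 + 1/L) = 13.51 + j1.123 Ω.
Step 4 — Series with R1: Z_total = R1 + (R2 || L) = 2294 + j1.123 Ω = 2294∠0.0° Ω.

Z = 2294 + j1.123 Ω = 2294∠0.0° Ω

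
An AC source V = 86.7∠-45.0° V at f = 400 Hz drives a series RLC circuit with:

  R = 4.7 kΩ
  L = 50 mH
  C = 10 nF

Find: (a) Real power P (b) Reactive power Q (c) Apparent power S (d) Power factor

Step 1 — Angular frequency: ω = 2π·f = 2π·400 = 2513 rad/s.
Step 2 — Component impedances:
  R: Z = R = 4700 Ω
  L: Z = jωL = j·2513·0.05 = 0 + j125.7 Ω
  C: Z = 1/(jωC) = -j/(ω·C) = 0 - j3.979e+04 Ω
Step 3 — Series combination: Z_total = R + L + C = 4700 - j3.966e+04 Ω = 3.994e+04∠-83.2° Ω.
Step 4 — Source phasor: V = 86.7∠-45.0° V = 61.31 - j61.31 V.
Step 5 — Current: I = V / Z = 0.001705 + j0.001344 A = 0.002171∠38.2° A.
Step 6 — Complex power: S = V·I* = 0.02215 - j0.1869 VA.
Step 7 — Real power: P = Re(S) = 0.02215 W.
Step 8 — Reactive power: Q = Im(S) = -0.1869 VAR.
Step 9 — Apparent power: |S| = 0.1882 VA.
Step 10 — Power factor: PF = P/|S| = 0.1177 (leading).

(a) P = 0.02215 W  (b) Q = -0.1869 VAR  (c) S = 0.1882 VA  (d) PF = 0.1177 (leading)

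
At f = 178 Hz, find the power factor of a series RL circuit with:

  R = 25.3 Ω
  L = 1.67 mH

Step 1 — Angular frequency: ω = 2π·f = 2π·178 = 1118 rad/s.
Step 2 — Component impedances:
  R: Z = R = 25.3 Ω
  L: Z = jωL = j·1118·0.00167 = 0 + j1.868 Ω
Step 3 — Series combination: Z_total = R + L = 25.3 + j1.868 Ω = 25.37∠4.2° Ω.
Step 4 — Power factor: PF = cos(φ) = Re(Z)/|Z| = 25.3/25.369 = 0.9973.
Step 5 — Type: Im(Z) = 1.868 ⇒ lagging (phase φ = 4.2°).

PF = 0.9973 (lagging, φ = 4.2°)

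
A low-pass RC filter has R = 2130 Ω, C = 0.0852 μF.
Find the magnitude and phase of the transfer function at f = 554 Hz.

Step 1 — Angular frequency: ω = 2π·554 = 3481 rad/s.
Step 2 — Transfer function: H(jω) = 1/(1 + jωRC).
Step 3 — Denominator: 1 + jωRC = 1 + j·3481·2130·8.52e-08 = 1 + j0.6317.
Step 4 — H = 0.7148 - j0.4515.
Step 5 — Magnitude: |H| = 0.8454 (-1.5 dB); phase: φ = -32.3°.

|H| = 0.8454 (-1.5 dB), φ = -32.3°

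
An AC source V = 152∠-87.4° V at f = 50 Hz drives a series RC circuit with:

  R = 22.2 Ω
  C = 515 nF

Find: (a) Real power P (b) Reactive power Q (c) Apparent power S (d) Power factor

Step 1 — Angular frequency: ω = 2π·f = 2π·50 = 314.2 rad/s.
Step 2 — Component impedances:
  R: Z = R = 22.2 Ω
  C: Z = 1/(jωC) = -j/(ω·C) = 0 - j6181 Ω
Step 3 — Series combination: Z_total = R + C = 22.2 - j6181 Ω = 6181∠-89.8° Ω.
Step 4 — Source phasor: V = 152∠-87.4° V = 6.895 - j151.8 V.
Step 5 — Current: I = V / Z = 0.02457 + j0.001027 A = 0.02459∠2.4° A.
Step 6 — Complex power: S = V·I* = 0.01343 - j3.738 VA.
Step 7 — Real power: P = Re(S) = 0.01343 W.
Step 8 — Reactive power: Q = Im(S) = -3.738 VAR.
Step 9 — Apparent power: |S| = 3.738 VA.
Step 10 — Power factor: PF = P/|S| = 0.003592 (leading).

(a) P = 0.01343 W  (b) Q = -3.738 VAR  (c) S = 3.738 VA  (d) PF = 0.003592 (leading)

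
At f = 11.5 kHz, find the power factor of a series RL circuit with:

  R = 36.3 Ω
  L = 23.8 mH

Step 1 — Angular frequency: ω = 2π·f = 2π·1.15e+04 = 7.226e+04 rad/s.
Step 2 — Component impedances:
  R: Z = R = 36.3 Ω
  L: Z = jωL = j·7.226e+04·0.0238 = 0 + j1720 Ω
Step 3 — Series combination: Z_total = R + L = 36.3 + j1720 Ω = 1720∠88.8° Ω.
Step 4 — Power factor: PF = cos(φ) = Re(Z)/|Z| = 36.3/1720 = 0.0211.
Step 5 — Type: Im(Z) = 1720 ⇒ lagging (phase φ = 88.8°).

PF = 0.0211 (lagging, φ = 88.8°)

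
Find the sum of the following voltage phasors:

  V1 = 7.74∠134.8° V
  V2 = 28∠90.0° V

Step 1 — Convert each phasor to rectangular form:
  V1 = 7.74·(cos(134.8°) + j·sin(134.8°)) = -5.454 + j5.492 V
  V2 = 28·(cos(90.0°) + j·sin(90.0°)) = 0 + j28 V
Step 2 — Sum components: V_total = -5.454 + j33.49 V.
Step 3 — Convert to polar: |V_total| = 33.93 V, ∠V_total = 99.2°.

V_total = 33.93∠99.2° V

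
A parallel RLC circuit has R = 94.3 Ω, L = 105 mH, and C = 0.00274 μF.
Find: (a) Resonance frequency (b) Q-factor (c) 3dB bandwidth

Step 1 — Resonance: ω₀ = 1/√(LC) = 1/√(0.105·2.74e-09) = 5.896e+04 rad/s.
Step 2 — f₀ = ω₀/(2π) = 9383 Hz.
Step 3 — Parallel Q: Q = R/(ω₀L) = 94.3/(5.896e+04·0.105) = 0.01523.
Step 4 — Bandwidth: Δω = ω₀/Q = 3.87e+06 rad/s; BW = Δω/(2π) = 6.16e+05 Hz.

(a) f₀ = 9383 Hz  (b) Q = 0.01523  (c) BW = 6.16e+05 Hz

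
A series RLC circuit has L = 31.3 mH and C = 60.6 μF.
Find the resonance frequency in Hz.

Step 1 — Resonance condition Im(Z)=0 gives ω₀ = 1/√(LC).
Step 2 — ω₀ = 1/√(0.0313·6.06e-05) = 726.1 rad/s.
Step 3 — f₀ = ω₀/(2π) = 115.6 Hz.

f₀ = 115.6 Hz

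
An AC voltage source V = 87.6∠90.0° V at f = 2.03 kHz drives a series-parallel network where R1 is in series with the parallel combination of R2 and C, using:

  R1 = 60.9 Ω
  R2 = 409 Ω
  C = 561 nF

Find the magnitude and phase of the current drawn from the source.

Step 1 — Angular frequency: ω = 2π·f = 2π·2030 = 1.275e+04 rad/s.
Step 2 — Component impedances:
  R1: Z = R = 60.9 Ω
  R2: Z = R = 409 Ω
  C: Z = 1/(jωC) = -j/(ω·C) = 0 - j139.8 Ω
Step 3 — Parallel branch: R2 || C = 1/(1/R2 + 1/C) = 42.76 - j125.1 Ω.
Step 4 — Series with R1: Z_total = R1 + (R2 || C) = 103.7 - j125.1 Ω = 162.5∠-50.4° Ω.
Step 5 — Source phasor: V = 87.6∠90.0° V = 0 + j87.6 V.
Step 6 — Ohm's law: I = V / Z_total = (0 + j87.6) / (103.7 - j125.1) = -0.4151 + j0.3439 A.
Step 7 — Convert to polar: |I| = 0.5391 A, ∠I = 140.4°.

I = 0.5391∠140.4° A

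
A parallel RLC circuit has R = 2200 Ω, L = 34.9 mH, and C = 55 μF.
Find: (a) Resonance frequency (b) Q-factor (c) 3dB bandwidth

Step 1 — Resonance: ω₀ = 1/√(LC) = 1/√(0.0349·5.5e-05) = 721.8 rad/s.
Step 2 — f₀ = ω₀/(2π) = 114.9 Hz.
Step 3 — Parallel Q: Q = R/(ω₀L) = 2200/(721.8·0.0349) = 87.34.
Step 4 — Bandwidth: Δω = ω₀/Q = 8.264 rad/s; BW = Δω/(2π) = 1.315 Hz.

(a) f₀ = 114.9 Hz  (b) Q = 87.34  (c) BW = 1.315 Hz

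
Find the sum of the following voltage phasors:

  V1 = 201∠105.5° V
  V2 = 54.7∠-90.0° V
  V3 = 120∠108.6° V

Step 1 — Convert each phasor to rectangular form:
  V1 = 201·(cos(105.5°) + j·sin(105.5°)) = -53.71 + j193.7 V
  V2 = 54.7·(cos(-90.0°) + j·sin(-90.0°)) = 0 - j54.7 V
  V3 = 120·(cos(108.6°) + j·sin(108.6°)) = -38.28 + j113.7 V
Step 2 — Sum components: V_total = -91.99 + j252.7 V.
Step 3 — Convert to polar: |V_total| = 268.9 V, ∠V_total = 110.0°.

V_total = 268.9∠110.0° V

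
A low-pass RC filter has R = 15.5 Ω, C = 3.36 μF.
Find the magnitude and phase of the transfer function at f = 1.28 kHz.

Step 1 — Angular frequency: ω = 2π·1280 = 8042 rad/s.
Step 2 — Transfer function: H(jω) = 1/(1 + jωRC).
Step 3 — Denominator: 1 + jωRC = 1 + j·8042·15.5·3.36e-06 = 1 + j0.4189.
Step 4 — H = 0.8507 - j0.3563.
Step 5 — Magnitude: |H| = 0.9224 (-0.7 dB); phase: φ = -22.7°.

|H| = 0.9224 (-0.7 dB), φ = -22.7°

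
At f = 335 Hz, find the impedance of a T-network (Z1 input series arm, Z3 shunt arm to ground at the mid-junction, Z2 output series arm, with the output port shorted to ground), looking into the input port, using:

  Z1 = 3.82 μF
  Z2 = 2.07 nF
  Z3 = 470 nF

Step 1 — Angular frequency: ω = 2π·f = 2π·335 = 2105 rad/s.
Step 2 — Component impedances:
  Z1: Z = 1/(jωC) = -j/(ω·C) = 0 - j124.4 Ω
  Z2: Z = 1/(jωC) = -j/(ω·C) = 0 - j2.295e+05 Ω
  Z3: Z = 1/(jωC) = -j/(ω·C) = 0 - j1011 Ω
Step 3 — With the output port shorted to ground, the output series arm Z2 runs from the junction to ground; the shunt arm Z3 also runs from the junction to ground. They appear in parallel: Z3 || Z2 = 0 - j1006 Ω.
Step 4 — Series with input arm Z1: Z_in = Z1 + (Z3 || Z2) = 0 - j1131 Ω = 1131∠-90.0° Ω.

Z = 0 - j1131 Ω = 1131∠-90.0° Ω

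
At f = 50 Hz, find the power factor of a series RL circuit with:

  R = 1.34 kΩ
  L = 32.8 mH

Step 1 — Angular frequency: ω = 2π·f = 2π·50 = 314.2 rad/s.
Step 2 — Component impedances:
  R: Z = R = 1340 Ω
  L: Z = jωL = j·314.2·0.0328 = 0 + j10.3 Ω
Step 3 — Series combination: Z_total = R + L = 1340 + j10.3 Ω = 1340∠0.4° Ω.
Step 4 — Power factor: PF = cos(φ) = Re(Z)/|Z| = 1340/1340 = 1.
Step 5 — Type: Im(Z) = 10.3 ⇒ lagging (phase φ = 0.4°).

PF = 1 (lagging, φ = 0.4°)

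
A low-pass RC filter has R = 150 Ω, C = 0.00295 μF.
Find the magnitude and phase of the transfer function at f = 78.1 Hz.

Step 1 — Angular frequency: ω = 2π·78.1 = 490.7 rad/s.
Step 2 — Transfer function: H(jω) = 1/(1 + jωRC).
Step 3 — Denominator: 1 + jωRC = 1 + j·490.7·150·2.95e-09 = 1 + j0.0002171.
Step 4 — H = 1 - j0.0002171.
Step 5 — Magnitude: |H| = 1 (-0.0 dB); phase: φ = -0.0°.

|H| = 1 (-0.0 dB), φ = -0.0°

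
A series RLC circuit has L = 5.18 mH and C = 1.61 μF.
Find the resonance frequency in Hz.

Step 1 — Resonance condition Im(Z)=0 gives ω₀ = 1/√(LC).
Step 2 — ω₀ = 1/√(0.00518·1.61e-06) = 1.095e+04 rad/s.
Step 3 — f₀ = ω₀/(2π) = 1743 Hz.

f₀ = 1743 Hz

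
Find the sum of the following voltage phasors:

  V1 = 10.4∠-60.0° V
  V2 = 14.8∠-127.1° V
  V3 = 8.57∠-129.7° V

Step 1 — Convert each phasor to rectangular form:
  V1 = 10.4·(cos(-60.0°) + j·sin(-60.0°)) = 5.2 - j9.007 V
  V2 = 14.8·(cos(-127.1°) + j·sin(-127.1°)) = -8.927 - j11.8 V
  V3 = 8.57·(cos(-129.7°) + j·sin(-129.7°)) = -5.474 - j6.594 V
Step 2 — Sum components: V_total = -9.202 - j27.4 V.
Step 3 — Convert to polar: |V_total| = 28.91 V, ∠V_total = -108.6°.

V_total = 28.91∠-108.6° V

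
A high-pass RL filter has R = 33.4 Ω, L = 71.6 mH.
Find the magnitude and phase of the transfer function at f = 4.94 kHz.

Step 1 — Angular frequency: ω = 2π·4940 = 3.104e+04 rad/s.
Step 2 — Transfer function: H(jω) = jωL/(R + jωL).
Step 3 — Numerator jωL = j·2222; denominator R + jωL = 33.4 + j2222.
Step 4 — H = 0.9998 + j0.01503.
Step 5 — Magnitude: |H| = 0.9999 (-0.0 dB); phase: φ = 0.9°.

|H| = 0.9999 (-0.0 dB), φ = 0.9°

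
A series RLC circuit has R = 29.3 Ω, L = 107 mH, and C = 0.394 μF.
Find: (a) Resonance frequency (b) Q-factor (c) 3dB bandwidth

Step 1 — Resonance: ω₀ = 1/√(LC) = 1/√(0.107·3.94e-07) = 4870 rad/s.
Step 2 — f₀ = ω₀/(2π) = 775.1 Hz.
Step 3 — Series Q: Q = ω₀L/R = 4870·0.107/29.3 = 17.79.
Step 4 — Bandwidth: Δω = ω₀/Q = 273.8 rad/s; BW = Δω/(2π) = 43.58 Hz.

(a) f₀ = 775.1 Hz  (b) Q = 17.79  (c) BW = 43.58 Hz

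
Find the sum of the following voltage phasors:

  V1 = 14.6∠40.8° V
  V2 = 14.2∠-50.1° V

Step 1 — Convert each phasor to rectangular form:
  V1 = 14.6·(cos(40.8°) + j·sin(40.8°)) = 11.05 + j9.54 V
  V2 = 14.2·(cos(-50.1°) + j·sin(-50.1°)) = 9.109 - j10.89 V
Step 2 — Sum components: V_total = 20.16 - j1.354 V.
Step 3 — Convert to polar: |V_total| = 20.21 V, ∠V_total = -3.8°.

V_total = 20.21∠-3.8° V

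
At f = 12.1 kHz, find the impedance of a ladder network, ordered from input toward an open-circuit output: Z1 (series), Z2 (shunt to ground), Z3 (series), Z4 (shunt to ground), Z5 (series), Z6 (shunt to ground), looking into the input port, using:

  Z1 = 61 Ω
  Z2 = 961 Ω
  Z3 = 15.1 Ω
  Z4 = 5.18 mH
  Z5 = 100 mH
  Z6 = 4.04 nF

Step 1 — Angular frequency: ω = 2π·f = 2π·1.21e+04 = 7.603e+04 rad/s.
Step 2 — Component impedances:
  Z1: Z = R = 61 Ω
  Z2: Z = R = 961 Ω
  Z3: Z = R = 15.1 Ω
  Z4: Z = jωL = j·7.603e+04·0.00518 = 0 + j393.8 Ω
  Z5: Z = jωL = j·7.603e+04·0.1 = 0 + j7603 Ω
  Z6: Z = 1/(jωC) = -j/(ω·C) = 0 - j3256 Ω
Step 3 — Ladder network (open output): work backward from the far end, alternating series and parallel combinations. Z_in = 189.8 + j307.9 Ω = 361.7∠58.4° Ω.

Z = 189.8 + j307.9 Ω = 361.7∠58.4° Ω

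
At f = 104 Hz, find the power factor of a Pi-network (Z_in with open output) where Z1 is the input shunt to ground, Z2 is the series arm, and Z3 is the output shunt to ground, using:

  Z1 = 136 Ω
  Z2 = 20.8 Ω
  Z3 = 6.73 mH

Step 1 — Angular frequency: ω = 2π·f = 2π·104 = 653.5 rad/s.
Step 2 — Component impedances:
  Z1: Z = R = 136 Ω
  Z2: Z = R = 20.8 Ω
  Z3: Z = jωL = j·653.5·0.00673 = 0 + j4.398 Ω
Step 3 — With open output, the series arm Z2 and the output shunt Z3 appear in series to ground: Z2 + Z3 = 20.8 + j4.398 Ω.
Step 4 — Parallel with input shunt Z1: Z_in = Z1 || (Z2 + Z3) = 18.13 + j3.306 Ω = 18.43∠10.3° Ω.
Step 5 — Power factor: PF = cos(φ) = Re(Z)/|Z| = 18.134/18.432 = 0.9838.
Step 6 — Type: Im(Z) = 3.306 ⇒ lagging (phase φ = 10.3°).

PF = 0.9838 (lagging, φ = 10.3°)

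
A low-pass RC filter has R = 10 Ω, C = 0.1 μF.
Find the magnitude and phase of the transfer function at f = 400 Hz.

Step 1 — Angular frequency: ω = 2π·400 = 2513 rad/s.
Step 2 — Transfer function: H(jω) = 1/(1 + jωRC).
Step 3 — Denominator: 1 + jωRC = 1 + j·2513·10·1e-07 = 1 + j0.002513.
Step 4 — H = 1 - j0.002513.
Step 5 — Magnitude: |H| = 1 (-0.0 dB); phase: φ = -0.1°.

|H| = 1 (-0.0 dB), φ = -0.1°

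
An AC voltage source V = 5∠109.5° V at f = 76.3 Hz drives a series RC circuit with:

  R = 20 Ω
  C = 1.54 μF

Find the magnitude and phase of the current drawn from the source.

Step 1 — Angular frequency: ω = 2π·f = 2π·76.3 = 479.4 rad/s.
Step 2 — Component impedances:
  R: Z = R = 20 Ω
  C: Z = 1/(jωC) = -j/(ω·C) = 0 - j1354 Ω
Step 3 — Series combination: Z_total = R + C = 20 - j1354 Ω = 1355∠-89.2° Ω.
Step 4 — Source phasor: V = 5∠109.5° V = -1.669 + j4.713 V.
Step 5 — Ohm's law: I = V / Z_total = (-1.669 + j4.713) / (20 - j1354) = -0.003497 - j0.001181 A.
Step 6 — Convert to polar: |I| = 0.003691 A, ∠I = -161.3°.

I = 0.003691∠-161.3° A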